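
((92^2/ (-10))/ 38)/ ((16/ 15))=-1587/ 76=-20.88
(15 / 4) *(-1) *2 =-15 / 2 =-7.50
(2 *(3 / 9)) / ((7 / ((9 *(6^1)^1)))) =36 / 7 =5.14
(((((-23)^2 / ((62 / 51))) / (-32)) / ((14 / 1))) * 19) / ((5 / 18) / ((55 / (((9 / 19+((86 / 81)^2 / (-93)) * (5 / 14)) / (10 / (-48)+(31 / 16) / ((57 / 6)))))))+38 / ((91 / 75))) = -4328406432207 / 7218744491008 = -0.60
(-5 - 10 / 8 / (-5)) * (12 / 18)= -3.17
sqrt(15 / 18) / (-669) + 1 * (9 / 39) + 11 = 146 / 13-sqrt(30) / 4014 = 11.23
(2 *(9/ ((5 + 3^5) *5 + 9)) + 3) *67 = 252255/ 1249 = 201.97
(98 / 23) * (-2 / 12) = -49 / 69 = -0.71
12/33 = 4/11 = 0.36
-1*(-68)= 68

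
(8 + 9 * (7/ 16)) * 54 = 5157/ 8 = 644.62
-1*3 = -3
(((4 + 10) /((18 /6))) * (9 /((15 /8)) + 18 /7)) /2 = 86 /5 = 17.20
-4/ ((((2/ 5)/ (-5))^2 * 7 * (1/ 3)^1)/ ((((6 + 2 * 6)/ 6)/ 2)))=-5625/ 14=-401.79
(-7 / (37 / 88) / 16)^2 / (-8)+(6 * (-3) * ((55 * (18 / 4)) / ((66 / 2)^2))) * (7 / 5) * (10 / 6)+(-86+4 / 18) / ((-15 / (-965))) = -71925341041 / 13010976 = -5528.05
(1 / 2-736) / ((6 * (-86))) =1471 / 1032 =1.43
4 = 4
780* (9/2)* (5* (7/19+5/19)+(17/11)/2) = 2883465/209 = 13796.48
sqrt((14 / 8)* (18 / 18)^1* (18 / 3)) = sqrt(42) / 2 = 3.24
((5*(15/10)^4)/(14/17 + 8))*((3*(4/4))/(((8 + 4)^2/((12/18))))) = 0.04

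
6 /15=2 /5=0.40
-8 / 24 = -1 / 3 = -0.33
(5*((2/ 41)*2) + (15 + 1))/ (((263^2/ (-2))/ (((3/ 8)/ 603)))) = -0.00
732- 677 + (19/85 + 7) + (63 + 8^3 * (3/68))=12564/85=147.81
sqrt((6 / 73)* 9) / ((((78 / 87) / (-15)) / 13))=-1305* sqrt(438) / 146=-187.07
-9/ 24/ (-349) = 3/ 2792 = 0.00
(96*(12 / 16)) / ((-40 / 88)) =-792 / 5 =-158.40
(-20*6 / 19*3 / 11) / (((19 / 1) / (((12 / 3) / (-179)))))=1440 / 710809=0.00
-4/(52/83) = -83/13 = -6.38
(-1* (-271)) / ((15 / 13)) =3523 / 15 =234.87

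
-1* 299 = -299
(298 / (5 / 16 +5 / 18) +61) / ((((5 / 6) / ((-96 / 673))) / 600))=-664892928 / 11441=-58114.93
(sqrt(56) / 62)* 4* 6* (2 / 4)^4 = 3* sqrt(14) / 62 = 0.18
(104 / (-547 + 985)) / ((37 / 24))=416 / 2701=0.15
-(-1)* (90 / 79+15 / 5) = 327 / 79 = 4.14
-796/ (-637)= 796/ 637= 1.25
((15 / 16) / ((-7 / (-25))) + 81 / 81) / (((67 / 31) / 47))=709559 / 7504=94.56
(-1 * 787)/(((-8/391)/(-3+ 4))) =307717/8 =38464.62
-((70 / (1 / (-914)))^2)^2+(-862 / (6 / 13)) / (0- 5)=-251343814625282394397 / 15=-16756254308352159626.47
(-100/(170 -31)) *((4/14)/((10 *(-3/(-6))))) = -40/973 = -0.04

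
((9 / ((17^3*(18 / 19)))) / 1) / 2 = 19 / 19652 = 0.00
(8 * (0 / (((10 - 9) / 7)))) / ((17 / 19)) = 0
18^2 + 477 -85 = 716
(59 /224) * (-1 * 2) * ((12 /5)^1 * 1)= -177 /140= -1.26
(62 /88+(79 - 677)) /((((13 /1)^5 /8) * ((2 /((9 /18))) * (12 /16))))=-0.00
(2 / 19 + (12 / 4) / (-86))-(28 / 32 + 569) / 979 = -3274363 / 6398744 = -0.51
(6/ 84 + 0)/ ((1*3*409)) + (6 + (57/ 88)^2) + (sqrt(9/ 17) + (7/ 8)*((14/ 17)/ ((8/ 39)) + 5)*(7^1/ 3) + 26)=3*sqrt(17)/ 17 + 19156222289/ 376908224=51.55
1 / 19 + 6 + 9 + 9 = 457 / 19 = 24.05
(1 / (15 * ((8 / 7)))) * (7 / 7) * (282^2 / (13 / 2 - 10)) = -6627 / 5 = -1325.40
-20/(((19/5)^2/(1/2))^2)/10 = -625/260642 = -0.00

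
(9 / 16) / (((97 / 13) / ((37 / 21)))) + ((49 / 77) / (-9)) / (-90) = 0.13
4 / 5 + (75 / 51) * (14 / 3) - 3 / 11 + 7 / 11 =22514 / 2805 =8.03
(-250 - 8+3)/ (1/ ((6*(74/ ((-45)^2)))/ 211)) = -2516/ 9495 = -0.26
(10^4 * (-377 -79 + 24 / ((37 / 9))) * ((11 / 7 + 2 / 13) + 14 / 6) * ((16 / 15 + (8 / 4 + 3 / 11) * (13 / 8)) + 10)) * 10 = -299629836320000 / 111111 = -2696671223.55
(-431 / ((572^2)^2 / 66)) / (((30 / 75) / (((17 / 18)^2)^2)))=-179987755 / 340533777272832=-0.00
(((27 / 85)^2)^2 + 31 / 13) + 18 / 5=4068117358 / 678608125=5.99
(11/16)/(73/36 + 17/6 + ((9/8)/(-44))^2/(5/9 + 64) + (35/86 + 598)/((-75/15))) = -0.01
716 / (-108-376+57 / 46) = -32936 / 22207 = -1.48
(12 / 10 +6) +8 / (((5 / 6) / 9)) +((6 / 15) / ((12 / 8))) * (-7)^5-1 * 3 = -65869 / 15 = -4391.27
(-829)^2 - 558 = 686683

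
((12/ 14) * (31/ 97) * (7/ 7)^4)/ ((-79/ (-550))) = 102300/ 53641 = 1.91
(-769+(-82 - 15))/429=-866/429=-2.02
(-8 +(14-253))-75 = -322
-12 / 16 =-3 / 4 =-0.75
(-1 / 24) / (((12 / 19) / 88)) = -209 / 36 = -5.81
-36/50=-18/25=-0.72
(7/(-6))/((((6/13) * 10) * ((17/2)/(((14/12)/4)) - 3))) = -637/65880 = -0.01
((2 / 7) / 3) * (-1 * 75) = -50 / 7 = -7.14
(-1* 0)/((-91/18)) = 0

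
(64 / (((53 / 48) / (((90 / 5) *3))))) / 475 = 165888 / 25175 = 6.59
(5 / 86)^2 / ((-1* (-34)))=25 / 251464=0.00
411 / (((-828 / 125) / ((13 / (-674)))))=222625 / 186024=1.20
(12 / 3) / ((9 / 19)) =8.44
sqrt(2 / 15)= sqrt(30) / 15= 0.37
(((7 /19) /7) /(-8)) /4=-1 /608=-0.00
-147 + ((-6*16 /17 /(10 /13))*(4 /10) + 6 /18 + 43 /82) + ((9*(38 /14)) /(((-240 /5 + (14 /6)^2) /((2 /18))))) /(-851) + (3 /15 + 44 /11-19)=-39090645985663 /238534066050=-163.88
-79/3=-26.33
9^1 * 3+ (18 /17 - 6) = 375 /17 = 22.06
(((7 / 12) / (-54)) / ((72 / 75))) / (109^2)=-175 / 184773312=-0.00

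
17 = 17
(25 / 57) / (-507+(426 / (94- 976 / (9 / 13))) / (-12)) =-592100 / 684407493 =-0.00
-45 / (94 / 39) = -1755 / 94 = -18.67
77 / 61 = 1.26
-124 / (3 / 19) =-2356 / 3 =-785.33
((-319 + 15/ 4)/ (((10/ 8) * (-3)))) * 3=1261/ 5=252.20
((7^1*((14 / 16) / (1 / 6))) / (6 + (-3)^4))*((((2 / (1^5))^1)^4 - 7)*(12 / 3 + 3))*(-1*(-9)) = 27783 / 116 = 239.51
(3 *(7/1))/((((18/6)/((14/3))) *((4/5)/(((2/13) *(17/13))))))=8.21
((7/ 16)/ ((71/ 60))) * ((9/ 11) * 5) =4725/ 3124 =1.51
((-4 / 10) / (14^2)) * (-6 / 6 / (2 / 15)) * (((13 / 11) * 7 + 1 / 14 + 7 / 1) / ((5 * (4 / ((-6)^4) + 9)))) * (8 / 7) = 2296836 / 385204435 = 0.01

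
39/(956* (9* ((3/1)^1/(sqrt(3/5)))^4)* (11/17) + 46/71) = 47073/1511938682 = 0.00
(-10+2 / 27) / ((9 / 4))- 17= -5203 / 243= -21.41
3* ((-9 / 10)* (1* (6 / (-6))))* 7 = 189 / 10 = 18.90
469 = 469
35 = 35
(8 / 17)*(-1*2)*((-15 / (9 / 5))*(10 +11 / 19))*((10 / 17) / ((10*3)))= 26800 / 16473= 1.63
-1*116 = -116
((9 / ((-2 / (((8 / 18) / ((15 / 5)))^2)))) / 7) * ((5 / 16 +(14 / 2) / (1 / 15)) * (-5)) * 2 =8425 / 567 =14.86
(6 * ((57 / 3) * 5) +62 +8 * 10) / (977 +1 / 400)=284800 / 390801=0.73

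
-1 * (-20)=20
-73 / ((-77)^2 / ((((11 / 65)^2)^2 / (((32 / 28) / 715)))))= -97163 / 15379000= -0.01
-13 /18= -0.72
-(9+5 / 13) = -122 / 13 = -9.38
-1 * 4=-4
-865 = -865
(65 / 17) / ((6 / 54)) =585 / 17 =34.41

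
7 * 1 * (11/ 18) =77/ 18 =4.28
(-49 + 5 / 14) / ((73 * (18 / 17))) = -0.63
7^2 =49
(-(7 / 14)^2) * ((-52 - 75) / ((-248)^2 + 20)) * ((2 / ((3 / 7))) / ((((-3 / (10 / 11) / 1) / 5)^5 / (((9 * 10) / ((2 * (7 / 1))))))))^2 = 77514648437500000000 / 2617468485816943341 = 29.61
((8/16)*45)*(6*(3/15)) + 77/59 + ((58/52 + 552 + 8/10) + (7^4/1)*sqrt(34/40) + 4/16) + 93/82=367052287/628940 + 2401*sqrt(85)/10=2797.22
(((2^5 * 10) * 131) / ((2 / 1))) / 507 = 20960 / 507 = 41.34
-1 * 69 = -69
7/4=1.75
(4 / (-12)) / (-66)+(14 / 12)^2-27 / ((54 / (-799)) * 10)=40903 / 990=41.32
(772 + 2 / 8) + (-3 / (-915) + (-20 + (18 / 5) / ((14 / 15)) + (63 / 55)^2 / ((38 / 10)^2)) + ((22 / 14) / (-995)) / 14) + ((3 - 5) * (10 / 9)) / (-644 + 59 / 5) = 11179128017416785533 / 14783203817793180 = 756.20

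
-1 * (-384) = 384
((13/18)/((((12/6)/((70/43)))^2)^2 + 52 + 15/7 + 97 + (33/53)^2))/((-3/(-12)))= 54798323125/2917545171228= 0.02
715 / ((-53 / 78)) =-55770 / 53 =-1052.26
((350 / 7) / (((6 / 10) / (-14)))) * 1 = -3500 / 3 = -1166.67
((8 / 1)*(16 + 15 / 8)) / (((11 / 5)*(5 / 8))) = 104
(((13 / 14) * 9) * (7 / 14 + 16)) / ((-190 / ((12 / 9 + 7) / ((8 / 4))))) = -6435 / 2128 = -3.02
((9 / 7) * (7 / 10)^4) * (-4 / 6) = -1029 / 5000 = -0.21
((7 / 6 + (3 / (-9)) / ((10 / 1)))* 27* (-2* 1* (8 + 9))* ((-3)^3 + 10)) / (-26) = -44217 / 65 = -680.26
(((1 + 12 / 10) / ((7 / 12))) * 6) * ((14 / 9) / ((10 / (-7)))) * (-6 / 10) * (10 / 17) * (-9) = -33264 / 425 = -78.27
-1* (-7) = 7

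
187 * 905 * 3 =507705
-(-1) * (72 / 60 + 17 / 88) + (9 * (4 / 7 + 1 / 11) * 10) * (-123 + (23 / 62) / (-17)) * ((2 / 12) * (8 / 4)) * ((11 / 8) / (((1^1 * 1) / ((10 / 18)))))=-89078177 / 47740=-1865.90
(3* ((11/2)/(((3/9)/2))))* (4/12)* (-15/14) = -495/14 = -35.36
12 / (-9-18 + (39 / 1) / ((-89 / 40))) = -356 / 1321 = -0.27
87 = 87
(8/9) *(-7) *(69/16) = -161/6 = -26.83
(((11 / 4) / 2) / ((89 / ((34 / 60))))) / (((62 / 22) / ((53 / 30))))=109021 / 19864800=0.01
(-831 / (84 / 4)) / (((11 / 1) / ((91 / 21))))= -3601 / 231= -15.59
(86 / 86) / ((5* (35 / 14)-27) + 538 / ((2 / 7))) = 2 / 3737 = 0.00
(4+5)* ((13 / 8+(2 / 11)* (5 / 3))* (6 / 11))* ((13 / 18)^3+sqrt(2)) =1118273 / 313632+4581* sqrt(2) / 484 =16.95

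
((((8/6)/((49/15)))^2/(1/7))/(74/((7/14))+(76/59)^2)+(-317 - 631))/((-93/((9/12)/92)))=5293667053/63703217438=0.08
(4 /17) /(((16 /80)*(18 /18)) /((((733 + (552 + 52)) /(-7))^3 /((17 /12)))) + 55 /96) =4459437440 /10858264871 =0.41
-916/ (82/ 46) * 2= -42136/ 41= -1027.71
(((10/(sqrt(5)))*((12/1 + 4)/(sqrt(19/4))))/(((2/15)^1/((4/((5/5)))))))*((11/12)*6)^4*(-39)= -68519880*sqrt(95)/19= -35149956.78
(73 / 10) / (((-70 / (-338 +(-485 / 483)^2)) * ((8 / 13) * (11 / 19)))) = 98.64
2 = 2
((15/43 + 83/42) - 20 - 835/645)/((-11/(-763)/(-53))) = 197914243/2838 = 69737.22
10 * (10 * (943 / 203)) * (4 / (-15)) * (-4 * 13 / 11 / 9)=3922880 / 60291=65.07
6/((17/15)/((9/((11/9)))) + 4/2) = 7290/2617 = 2.79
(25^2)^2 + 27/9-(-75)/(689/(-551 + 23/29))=7803941368/19981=390568.11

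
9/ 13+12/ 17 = 309/ 221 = 1.40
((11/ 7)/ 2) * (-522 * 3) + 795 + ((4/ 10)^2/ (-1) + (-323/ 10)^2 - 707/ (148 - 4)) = 15190351/ 25200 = 602.79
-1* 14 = -14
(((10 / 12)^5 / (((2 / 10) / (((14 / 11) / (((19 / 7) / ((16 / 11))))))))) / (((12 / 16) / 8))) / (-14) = -1750000 / 1675971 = -1.04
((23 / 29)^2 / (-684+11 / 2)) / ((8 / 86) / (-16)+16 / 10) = -39560 / 68027649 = -0.00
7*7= 49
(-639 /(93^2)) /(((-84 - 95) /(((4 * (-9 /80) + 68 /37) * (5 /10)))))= 72917 /254588120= 0.00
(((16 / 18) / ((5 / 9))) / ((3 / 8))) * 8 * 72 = 12288 / 5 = 2457.60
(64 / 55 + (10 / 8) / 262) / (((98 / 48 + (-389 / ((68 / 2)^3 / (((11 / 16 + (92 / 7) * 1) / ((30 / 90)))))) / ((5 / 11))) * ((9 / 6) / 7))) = 518813271648 / 108304379821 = 4.79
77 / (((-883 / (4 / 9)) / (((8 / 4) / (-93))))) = 616 / 739071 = 0.00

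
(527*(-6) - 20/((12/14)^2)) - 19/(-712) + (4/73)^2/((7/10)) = -762336698315/239037624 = -3189.19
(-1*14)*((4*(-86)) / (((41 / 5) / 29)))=698320 / 41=17032.20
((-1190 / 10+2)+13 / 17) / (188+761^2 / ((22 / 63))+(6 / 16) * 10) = -86944 / 1240620611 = -0.00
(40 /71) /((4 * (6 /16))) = 80 /213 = 0.38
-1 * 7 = -7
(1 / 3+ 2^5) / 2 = 97 / 6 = 16.17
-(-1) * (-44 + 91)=47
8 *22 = 176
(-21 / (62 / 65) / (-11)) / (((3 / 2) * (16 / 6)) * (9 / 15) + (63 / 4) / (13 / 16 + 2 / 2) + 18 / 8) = 131950 / 879439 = 0.15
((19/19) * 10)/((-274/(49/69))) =-245/9453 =-0.03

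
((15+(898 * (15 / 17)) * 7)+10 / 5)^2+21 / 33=98397061674 / 3179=30952205.62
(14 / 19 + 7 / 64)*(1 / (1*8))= 1029 / 9728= 0.11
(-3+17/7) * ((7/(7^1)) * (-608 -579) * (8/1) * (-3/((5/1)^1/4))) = -455808/35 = -13023.09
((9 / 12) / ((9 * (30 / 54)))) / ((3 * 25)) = 1 / 500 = 0.00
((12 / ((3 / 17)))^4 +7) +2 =21381385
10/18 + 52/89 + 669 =536782/801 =670.14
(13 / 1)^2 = 169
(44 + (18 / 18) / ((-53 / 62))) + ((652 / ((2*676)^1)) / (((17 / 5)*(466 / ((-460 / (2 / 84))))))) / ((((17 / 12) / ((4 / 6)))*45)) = 77386209610 / 1809412527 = 42.77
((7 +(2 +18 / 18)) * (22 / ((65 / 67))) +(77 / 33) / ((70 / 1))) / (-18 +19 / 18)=-265359 / 19825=-13.39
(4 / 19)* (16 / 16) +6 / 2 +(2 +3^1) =156 / 19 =8.21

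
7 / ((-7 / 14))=-14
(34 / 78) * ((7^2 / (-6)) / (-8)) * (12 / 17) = 49 / 156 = 0.31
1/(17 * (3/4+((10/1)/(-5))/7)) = 28/221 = 0.13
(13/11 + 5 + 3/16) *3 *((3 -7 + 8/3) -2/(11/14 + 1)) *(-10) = 25783/55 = 468.78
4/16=1/4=0.25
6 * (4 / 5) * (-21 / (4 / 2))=-252 / 5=-50.40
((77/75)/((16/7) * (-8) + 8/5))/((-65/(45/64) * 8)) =1617/19435520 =0.00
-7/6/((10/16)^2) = -224/75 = -2.99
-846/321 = -282/107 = -2.64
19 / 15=1.27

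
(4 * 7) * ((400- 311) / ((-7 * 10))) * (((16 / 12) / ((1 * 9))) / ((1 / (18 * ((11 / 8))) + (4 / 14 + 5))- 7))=6853 / 2175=3.15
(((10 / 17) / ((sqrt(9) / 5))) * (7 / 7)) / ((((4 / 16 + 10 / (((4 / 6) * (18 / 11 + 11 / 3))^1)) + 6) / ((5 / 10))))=3500 / 64821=0.05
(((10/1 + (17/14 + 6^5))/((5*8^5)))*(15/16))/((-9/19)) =-2071399/22020096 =-0.09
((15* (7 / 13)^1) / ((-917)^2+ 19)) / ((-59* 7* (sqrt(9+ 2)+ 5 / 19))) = 1425 / 2545077016456 - 5415* sqrt(11) / 2545077016456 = -0.00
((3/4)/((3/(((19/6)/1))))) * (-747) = -4731/8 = -591.38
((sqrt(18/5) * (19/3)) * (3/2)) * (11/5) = 627 * sqrt(10)/50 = 39.65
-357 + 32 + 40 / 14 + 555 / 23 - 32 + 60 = -43472 / 161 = -270.01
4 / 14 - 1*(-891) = 6239 / 7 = 891.29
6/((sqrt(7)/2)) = 12* sqrt(7)/7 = 4.54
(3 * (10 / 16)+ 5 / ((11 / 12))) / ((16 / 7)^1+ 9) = 4515 / 6952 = 0.65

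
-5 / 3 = -1.67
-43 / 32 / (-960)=43 / 30720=0.00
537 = 537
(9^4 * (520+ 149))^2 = 19266033497481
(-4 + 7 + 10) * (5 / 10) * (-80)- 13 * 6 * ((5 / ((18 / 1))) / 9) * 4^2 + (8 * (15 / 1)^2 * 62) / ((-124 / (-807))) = 19595020 / 27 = 725741.48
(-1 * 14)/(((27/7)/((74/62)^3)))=-4963994/804357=-6.17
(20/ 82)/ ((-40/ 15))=-15/ 164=-0.09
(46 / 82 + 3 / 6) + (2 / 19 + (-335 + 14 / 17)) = -8820109 / 26486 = -333.01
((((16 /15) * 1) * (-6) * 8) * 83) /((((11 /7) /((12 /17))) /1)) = -1784832 /935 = -1908.91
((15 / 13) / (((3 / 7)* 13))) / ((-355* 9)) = -7 / 107991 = -0.00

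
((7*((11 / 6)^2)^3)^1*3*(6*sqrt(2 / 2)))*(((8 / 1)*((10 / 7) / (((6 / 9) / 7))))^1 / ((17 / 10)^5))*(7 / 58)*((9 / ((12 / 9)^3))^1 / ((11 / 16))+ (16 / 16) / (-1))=24537629703125 / 1111748031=22071.21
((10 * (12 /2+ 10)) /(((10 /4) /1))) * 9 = 576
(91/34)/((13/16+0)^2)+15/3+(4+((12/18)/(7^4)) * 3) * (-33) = -122.97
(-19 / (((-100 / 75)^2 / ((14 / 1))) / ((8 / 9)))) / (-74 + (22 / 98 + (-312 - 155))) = 6517 / 26498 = 0.25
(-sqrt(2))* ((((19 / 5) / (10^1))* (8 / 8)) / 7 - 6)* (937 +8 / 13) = 25365309* sqrt(2) / 4550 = 7883.95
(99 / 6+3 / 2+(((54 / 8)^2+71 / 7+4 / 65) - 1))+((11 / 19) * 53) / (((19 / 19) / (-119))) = -494999443 / 138320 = -3578.65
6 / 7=0.86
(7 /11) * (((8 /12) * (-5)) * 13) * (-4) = 3640 /33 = 110.30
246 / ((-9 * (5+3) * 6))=-0.57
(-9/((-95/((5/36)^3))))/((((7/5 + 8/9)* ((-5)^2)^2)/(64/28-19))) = -13/4383680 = -0.00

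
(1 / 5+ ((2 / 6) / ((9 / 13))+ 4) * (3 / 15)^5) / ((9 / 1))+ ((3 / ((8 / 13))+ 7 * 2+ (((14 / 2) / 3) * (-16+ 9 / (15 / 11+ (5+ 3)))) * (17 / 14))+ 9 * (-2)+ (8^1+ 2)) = -19843398421 / 625725000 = -31.71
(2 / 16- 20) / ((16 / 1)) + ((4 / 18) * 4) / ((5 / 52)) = 46093 / 5760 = 8.00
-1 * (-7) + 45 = 52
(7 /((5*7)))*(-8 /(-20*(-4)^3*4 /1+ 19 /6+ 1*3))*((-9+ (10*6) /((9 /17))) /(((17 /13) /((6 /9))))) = -130208 /7843035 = -0.02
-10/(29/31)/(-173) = 310/5017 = 0.06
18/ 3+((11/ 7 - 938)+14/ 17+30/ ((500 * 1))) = -5530793/ 5950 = -929.55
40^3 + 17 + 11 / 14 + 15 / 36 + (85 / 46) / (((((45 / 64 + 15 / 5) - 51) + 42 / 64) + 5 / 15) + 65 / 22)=11324546913847 / 176895852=64018.16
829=829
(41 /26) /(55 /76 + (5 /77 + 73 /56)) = 239932 /318331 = 0.75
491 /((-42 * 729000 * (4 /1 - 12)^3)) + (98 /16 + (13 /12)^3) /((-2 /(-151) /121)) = 1059254208936491 /15676416000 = 67569.92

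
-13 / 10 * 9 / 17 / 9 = -13 / 170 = -0.08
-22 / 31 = -0.71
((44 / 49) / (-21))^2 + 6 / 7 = 909514 / 1058841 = 0.86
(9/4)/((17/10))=45/34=1.32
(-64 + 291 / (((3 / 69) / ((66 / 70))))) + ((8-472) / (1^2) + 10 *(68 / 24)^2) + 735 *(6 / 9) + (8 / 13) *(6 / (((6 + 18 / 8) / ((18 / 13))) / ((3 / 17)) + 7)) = 30541811243 / 4807530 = 6352.91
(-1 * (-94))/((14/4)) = 188/7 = 26.86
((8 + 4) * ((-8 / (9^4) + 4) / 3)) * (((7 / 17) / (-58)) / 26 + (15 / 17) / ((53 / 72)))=42719265484 / 2228620797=19.17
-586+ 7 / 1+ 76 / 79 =-45665 / 79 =-578.04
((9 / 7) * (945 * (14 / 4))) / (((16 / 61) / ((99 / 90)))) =1141371 / 64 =17833.92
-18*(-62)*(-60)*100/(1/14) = -93744000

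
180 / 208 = 45 / 52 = 0.87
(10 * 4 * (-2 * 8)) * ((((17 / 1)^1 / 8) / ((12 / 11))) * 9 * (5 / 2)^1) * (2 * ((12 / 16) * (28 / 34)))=-34650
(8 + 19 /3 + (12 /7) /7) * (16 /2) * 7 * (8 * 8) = 1097216 /21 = 52248.38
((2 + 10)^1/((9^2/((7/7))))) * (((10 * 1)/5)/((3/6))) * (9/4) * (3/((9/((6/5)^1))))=8/15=0.53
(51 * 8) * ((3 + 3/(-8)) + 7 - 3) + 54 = 2757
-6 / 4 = -3 / 2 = -1.50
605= 605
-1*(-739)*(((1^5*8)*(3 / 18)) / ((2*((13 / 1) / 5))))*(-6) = -1136.92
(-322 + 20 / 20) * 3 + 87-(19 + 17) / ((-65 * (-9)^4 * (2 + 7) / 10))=-74716660 / 85293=-876.00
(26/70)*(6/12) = 13/70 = 0.19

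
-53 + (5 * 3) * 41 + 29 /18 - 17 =9839 /18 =546.61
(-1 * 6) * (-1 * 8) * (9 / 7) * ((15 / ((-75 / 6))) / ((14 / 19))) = -100.51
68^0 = 1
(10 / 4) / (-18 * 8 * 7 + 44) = -5 / 1928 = -0.00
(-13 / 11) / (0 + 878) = -13 / 9658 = -0.00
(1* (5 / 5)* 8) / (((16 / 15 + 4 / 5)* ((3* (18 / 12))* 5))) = 4 / 21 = 0.19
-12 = -12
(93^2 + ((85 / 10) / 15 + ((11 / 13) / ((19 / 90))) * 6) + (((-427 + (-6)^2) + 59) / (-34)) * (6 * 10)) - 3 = 1166041003 / 125970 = 9256.50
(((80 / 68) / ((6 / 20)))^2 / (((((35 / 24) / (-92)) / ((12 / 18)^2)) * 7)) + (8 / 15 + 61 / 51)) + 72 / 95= -2147093653 / 36322965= -59.11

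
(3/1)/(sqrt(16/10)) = 3* sqrt(10)/4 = 2.37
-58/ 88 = -29/ 44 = -0.66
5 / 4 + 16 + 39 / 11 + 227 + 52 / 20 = 55087 / 220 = 250.40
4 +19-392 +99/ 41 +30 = -13800/ 41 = -336.59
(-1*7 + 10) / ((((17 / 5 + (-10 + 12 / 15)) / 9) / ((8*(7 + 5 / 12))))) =-8010 / 29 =-276.21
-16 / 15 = -1.07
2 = 2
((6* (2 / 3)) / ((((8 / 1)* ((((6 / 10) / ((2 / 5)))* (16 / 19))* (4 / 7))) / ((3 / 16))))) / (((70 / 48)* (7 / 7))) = 57 / 640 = 0.09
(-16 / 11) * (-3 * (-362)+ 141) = -19632 / 11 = -1784.73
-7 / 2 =-3.50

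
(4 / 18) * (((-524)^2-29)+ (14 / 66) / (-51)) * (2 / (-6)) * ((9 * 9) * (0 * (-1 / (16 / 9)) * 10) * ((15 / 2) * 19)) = 0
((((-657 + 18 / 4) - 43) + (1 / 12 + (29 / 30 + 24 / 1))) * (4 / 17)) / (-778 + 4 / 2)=13409 / 65960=0.20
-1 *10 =-10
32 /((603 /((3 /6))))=16 /603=0.03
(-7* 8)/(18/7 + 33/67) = -26264/1437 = -18.28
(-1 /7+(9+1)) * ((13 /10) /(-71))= -897 /4970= -0.18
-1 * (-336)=336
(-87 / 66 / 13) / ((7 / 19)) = -551 / 2002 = -0.28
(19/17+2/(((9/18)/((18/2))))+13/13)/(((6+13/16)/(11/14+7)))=5184/119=43.56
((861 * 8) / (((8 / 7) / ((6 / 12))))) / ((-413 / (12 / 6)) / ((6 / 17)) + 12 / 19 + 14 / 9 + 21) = -2061234 / 384337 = -5.36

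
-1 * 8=-8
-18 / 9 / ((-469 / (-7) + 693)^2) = -0.00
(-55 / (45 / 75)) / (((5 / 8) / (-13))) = 1906.67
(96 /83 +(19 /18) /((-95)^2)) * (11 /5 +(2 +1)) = 10671479 /1774125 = 6.02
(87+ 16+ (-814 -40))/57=-751/57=-13.18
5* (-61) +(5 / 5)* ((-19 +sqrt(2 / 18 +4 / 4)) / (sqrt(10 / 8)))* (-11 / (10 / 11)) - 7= -312 +121* sqrt(5)* (57 - sqrt(10)) / 75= -117.78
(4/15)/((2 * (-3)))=-2/45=-0.04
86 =86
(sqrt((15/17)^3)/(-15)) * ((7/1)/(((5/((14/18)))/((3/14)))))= -0.01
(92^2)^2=71639296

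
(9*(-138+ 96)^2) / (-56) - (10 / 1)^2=-767 / 2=-383.50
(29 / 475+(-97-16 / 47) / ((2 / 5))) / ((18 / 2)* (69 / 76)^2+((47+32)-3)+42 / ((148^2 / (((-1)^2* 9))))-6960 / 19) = 2260438927112 / 2628275340475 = 0.86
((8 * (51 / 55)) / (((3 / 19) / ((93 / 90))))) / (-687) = -40052 / 566775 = -0.07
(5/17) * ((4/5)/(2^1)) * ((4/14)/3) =4/357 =0.01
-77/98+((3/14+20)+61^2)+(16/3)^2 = 237439/63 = 3768.87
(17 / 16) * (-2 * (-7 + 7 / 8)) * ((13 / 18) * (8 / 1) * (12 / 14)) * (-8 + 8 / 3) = -343.78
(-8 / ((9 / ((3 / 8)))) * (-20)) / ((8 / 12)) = 10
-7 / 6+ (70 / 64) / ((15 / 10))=-7 / 16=-0.44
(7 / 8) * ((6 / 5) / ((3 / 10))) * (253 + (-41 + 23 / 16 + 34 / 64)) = 47929 / 64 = 748.89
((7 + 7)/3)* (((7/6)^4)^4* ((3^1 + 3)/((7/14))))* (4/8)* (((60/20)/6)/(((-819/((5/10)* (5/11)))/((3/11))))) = -166164652848005/13312817653284864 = -0.01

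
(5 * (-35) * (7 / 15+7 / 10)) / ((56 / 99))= -360.94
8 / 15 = 0.53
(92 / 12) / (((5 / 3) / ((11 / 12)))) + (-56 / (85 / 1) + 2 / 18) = 11227 / 3060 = 3.67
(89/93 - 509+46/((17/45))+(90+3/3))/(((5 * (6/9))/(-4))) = 186734/527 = 354.33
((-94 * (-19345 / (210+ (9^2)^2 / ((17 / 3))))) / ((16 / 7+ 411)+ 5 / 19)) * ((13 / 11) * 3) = 26724556495 / 2344762761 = 11.40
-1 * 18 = -18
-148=-148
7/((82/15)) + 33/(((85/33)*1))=98223/6970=14.09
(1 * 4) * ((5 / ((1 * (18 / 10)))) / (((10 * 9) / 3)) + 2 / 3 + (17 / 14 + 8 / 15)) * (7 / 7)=9476 / 945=10.03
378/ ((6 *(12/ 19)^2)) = 2527/ 16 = 157.94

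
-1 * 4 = -4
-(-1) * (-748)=-748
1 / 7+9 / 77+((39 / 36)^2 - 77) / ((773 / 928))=-48625114 / 535689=-90.77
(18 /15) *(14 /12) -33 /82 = 409 /410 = 1.00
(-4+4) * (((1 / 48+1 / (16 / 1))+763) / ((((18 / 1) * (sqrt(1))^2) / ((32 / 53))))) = 0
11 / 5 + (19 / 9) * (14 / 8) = 1061 / 180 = 5.89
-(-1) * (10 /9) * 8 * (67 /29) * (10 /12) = 13400 /783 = 17.11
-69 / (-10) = 69 / 10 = 6.90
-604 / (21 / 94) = -56776 / 21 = -2703.62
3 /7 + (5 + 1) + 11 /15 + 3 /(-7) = 101 /15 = 6.73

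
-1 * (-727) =727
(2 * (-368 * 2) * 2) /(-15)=2944 /15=196.27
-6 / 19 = -0.32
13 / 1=13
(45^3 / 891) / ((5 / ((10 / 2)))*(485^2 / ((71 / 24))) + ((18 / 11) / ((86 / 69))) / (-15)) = 5724375 / 4450452101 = 0.00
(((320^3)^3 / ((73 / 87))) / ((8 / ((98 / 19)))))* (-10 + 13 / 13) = -337479700983054336000000000 / 1387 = -243316294868820718096611.40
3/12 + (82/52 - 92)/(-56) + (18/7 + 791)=1158155/1456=795.44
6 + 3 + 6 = 15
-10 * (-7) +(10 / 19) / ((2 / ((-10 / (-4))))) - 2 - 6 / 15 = 12969 / 190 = 68.26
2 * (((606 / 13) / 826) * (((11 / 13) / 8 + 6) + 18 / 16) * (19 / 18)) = 180386 / 209391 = 0.86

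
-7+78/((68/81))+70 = 5301/34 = 155.91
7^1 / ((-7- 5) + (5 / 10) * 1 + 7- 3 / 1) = -14 / 15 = -0.93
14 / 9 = 1.56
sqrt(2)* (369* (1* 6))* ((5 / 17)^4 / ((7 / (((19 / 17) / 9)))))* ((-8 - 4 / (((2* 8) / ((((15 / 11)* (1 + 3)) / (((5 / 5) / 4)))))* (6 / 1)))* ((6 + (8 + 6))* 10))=-8179500000* sqrt(2) / 15618427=-740.64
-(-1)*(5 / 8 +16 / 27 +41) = 9119 / 216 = 42.22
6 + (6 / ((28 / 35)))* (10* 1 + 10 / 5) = 96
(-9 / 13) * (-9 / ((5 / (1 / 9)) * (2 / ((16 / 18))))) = 4 / 65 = 0.06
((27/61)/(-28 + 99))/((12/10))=45/8662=0.01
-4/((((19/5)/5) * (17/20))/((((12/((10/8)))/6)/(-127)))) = 3200/41021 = 0.08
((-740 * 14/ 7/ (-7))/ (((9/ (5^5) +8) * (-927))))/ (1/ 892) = -4125500000/ 162283401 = -25.42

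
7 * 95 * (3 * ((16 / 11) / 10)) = 3192 / 11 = 290.18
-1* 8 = -8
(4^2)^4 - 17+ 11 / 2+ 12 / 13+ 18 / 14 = 11925861 / 182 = 65526.71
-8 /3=-2.67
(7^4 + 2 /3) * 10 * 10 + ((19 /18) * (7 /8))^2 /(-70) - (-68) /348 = 1444228941757 /6013440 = 240166.85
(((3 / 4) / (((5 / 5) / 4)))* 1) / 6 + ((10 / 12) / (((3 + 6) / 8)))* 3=49 / 18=2.72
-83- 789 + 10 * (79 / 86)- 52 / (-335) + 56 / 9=-111032711 / 129645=-856.44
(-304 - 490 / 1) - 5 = -799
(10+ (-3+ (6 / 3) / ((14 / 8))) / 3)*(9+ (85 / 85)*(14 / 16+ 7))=8865 / 56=158.30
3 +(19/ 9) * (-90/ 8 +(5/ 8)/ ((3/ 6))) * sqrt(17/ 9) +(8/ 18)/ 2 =-25.79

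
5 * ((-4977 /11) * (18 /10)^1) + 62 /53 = -2373347 /583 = -4070.92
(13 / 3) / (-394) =-13 / 1182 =-0.01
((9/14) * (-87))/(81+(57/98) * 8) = -1827/2798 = -0.65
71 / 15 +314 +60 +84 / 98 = 39857 / 105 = 379.59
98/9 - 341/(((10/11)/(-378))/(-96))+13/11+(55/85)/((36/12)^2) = -38180584724/2805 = -13611616.66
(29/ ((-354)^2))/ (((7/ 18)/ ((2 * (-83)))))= -2407/ 24367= -0.10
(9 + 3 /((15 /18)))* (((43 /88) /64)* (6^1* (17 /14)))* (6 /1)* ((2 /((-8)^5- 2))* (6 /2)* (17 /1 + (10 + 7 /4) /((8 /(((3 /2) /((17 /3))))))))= -197684631 /14764851200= -0.01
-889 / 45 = -19.76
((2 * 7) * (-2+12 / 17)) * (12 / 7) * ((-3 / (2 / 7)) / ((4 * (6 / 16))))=3696 / 17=217.41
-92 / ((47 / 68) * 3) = -6256 / 141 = -44.37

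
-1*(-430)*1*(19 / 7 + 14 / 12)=35045 / 21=1668.81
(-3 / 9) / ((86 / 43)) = -0.17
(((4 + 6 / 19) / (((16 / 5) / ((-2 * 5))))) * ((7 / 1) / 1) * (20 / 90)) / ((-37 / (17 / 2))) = 121975 / 25308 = 4.82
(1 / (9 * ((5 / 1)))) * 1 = 1 / 45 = 0.02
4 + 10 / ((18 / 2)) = 46 / 9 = 5.11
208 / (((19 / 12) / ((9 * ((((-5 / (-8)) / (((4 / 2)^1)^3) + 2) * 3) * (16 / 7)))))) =16848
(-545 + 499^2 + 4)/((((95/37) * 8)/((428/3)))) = 32788438/19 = 1725707.26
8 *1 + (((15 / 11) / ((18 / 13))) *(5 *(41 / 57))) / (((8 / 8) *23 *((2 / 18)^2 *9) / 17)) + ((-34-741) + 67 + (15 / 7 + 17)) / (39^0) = -44234649 / 67298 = -657.30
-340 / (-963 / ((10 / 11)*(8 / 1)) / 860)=23392000 / 10593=2208.25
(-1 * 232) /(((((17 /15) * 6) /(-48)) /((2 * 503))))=28007040 /17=1647472.94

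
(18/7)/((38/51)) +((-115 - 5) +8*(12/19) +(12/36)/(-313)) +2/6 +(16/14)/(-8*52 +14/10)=-1370477995/12328131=-111.17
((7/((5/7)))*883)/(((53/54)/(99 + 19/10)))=1178722881/1325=889602.17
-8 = -8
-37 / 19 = -1.95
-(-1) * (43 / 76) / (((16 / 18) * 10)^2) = 3483 / 486400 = 0.01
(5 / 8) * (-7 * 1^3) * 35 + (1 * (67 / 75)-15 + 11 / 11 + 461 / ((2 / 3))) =315161 / 600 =525.27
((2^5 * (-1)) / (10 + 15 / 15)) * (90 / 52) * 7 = -5040 / 143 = -35.24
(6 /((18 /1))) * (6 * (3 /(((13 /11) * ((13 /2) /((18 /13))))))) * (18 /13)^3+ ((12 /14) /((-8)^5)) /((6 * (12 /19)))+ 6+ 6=197571200983109 /13285849694208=14.87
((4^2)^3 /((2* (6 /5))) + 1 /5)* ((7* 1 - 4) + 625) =16078684 /15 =1071912.27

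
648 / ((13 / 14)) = 9072 / 13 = 697.85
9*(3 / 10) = 27 / 10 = 2.70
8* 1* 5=40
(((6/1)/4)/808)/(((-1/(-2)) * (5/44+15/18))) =99/25250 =0.00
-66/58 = -33/29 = -1.14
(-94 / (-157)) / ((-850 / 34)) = -94 / 3925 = -0.02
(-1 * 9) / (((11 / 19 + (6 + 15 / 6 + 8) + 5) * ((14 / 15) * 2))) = -2565 / 11746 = -0.22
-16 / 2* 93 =-744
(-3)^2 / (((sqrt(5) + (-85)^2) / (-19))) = -247095 / 10440124 + 171*sqrt(5) / 52200620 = -0.02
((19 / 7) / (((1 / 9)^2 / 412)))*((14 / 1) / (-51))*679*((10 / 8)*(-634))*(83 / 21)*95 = 5023970764994.12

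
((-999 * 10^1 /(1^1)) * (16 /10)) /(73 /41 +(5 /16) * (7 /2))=-2330112 /419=-5561.13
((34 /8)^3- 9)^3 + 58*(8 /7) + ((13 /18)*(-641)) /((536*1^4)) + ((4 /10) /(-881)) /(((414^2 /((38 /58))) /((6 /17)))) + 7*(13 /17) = 1187003879970712772629511 /3813511258558955520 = 311262.72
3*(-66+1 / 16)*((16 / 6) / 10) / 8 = -211 / 32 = -6.59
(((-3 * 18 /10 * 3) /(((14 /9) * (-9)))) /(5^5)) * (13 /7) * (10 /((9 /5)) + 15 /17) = 23049 /5206250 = 0.00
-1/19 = -0.05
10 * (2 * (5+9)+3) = 310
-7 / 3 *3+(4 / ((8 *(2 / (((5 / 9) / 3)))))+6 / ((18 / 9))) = -427 / 108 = -3.95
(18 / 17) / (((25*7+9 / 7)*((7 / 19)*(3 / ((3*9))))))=1539 / 10489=0.15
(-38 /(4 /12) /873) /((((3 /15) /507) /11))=-3641.34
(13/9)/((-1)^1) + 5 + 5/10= 4.06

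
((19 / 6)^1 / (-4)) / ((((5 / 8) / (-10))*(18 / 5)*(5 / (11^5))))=3059969 / 27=113332.19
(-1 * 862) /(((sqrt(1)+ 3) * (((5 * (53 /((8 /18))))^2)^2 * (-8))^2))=-220672 /1046904501048528202062890625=-0.00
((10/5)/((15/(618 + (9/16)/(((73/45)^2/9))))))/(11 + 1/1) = 6.89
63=63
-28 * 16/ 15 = -448/ 15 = -29.87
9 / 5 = 1.80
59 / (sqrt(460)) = 59 * sqrt(115) / 230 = 2.75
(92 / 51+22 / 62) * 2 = 6826 / 1581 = 4.32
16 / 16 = 1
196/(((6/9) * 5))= 294/5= 58.80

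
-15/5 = -3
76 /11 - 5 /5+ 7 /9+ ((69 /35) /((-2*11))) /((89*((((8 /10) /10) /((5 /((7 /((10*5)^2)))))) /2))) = -16519268 /431739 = -38.26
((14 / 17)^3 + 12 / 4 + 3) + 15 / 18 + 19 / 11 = 2956949 / 324258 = 9.12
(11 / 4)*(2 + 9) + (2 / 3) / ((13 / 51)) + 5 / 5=1761 / 52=33.87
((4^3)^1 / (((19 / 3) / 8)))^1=1536 / 19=80.84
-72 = -72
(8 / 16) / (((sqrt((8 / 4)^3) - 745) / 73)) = -0.05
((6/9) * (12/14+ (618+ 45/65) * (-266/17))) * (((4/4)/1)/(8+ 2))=-998316/1547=-645.32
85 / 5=17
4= 4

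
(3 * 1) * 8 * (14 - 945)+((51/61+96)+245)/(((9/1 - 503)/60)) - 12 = -25958724/1159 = -22397.52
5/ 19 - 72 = -1363/ 19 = -71.74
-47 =-47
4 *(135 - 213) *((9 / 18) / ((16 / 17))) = -663 / 4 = -165.75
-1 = -1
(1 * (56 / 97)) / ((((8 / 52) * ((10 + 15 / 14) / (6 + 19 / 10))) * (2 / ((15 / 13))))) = 23226 / 15035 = 1.54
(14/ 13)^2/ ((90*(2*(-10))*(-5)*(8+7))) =49/ 5703750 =0.00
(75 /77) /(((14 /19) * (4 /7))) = 2.31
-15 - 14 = -29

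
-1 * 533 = -533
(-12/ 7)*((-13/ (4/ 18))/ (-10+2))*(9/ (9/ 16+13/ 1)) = -12636/ 1519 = -8.32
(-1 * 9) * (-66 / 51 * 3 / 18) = 33 / 17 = 1.94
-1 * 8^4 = -4096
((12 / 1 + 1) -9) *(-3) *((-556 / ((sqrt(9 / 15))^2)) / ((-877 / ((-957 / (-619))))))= -10641840 / 542863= -19.60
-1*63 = -63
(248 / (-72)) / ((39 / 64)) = -1984 / 351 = -5.65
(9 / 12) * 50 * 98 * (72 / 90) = 2940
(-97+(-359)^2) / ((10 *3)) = 21464 / 5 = 4292.80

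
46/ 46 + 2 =3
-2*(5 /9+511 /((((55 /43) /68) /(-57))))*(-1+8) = 10731081998 /495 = 21678953.53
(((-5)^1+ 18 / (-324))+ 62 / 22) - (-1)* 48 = 9061 / 198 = 45.76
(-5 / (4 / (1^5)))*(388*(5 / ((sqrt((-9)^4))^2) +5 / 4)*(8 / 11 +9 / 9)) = -1047.80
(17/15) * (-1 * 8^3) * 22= -191488/15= -12765.87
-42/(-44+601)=-42/557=-0.08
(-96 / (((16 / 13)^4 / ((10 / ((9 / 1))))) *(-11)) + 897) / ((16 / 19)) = 578630351 / 540672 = 1070.21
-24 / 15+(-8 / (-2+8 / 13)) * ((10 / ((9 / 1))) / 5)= -128 / 405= -0.32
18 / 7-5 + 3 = 4 / 7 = 0.57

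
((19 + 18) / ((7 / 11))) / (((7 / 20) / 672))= 111634.29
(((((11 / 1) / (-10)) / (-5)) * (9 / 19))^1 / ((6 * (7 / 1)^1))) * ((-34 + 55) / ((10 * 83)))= 0.00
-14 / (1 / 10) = -140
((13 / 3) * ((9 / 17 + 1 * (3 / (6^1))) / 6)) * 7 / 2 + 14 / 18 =3.38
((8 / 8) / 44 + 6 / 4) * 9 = 603 / 44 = 13.70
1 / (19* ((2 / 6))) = 3 / 19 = 0.16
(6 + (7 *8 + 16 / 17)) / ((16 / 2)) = 535 / 68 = 7.87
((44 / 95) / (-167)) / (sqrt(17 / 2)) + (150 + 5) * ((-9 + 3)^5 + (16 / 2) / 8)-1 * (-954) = -1204171.00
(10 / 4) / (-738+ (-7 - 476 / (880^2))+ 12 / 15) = -484000 / 144077239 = -0.00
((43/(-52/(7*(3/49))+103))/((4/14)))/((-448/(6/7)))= 387/24640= 0.02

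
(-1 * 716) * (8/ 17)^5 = -23461888/ 1419857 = -16.52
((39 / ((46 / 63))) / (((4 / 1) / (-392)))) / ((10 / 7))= -842751 / 230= -3664.13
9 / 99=1 / 11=0.09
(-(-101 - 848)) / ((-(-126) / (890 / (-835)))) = -84461 / 10521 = -8.03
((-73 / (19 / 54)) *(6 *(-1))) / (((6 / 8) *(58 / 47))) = 741096 / 551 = 1345.00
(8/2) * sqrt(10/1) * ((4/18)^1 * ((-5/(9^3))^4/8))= 625 * sqrt(10)/2541865828329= 0.00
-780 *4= -3120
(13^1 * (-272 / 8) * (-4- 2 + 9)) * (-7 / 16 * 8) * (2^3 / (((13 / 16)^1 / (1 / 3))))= 15232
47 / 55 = 0.85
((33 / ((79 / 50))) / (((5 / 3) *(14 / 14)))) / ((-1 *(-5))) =198 / 79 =2.51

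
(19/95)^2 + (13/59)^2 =7706/87025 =0.09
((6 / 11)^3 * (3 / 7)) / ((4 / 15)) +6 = 6.26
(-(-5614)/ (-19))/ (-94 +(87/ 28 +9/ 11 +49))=1729112/ 240369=7.19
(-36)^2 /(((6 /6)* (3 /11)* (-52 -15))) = -4752 /67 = -70.93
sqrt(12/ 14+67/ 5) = sqrt(17465)/ 35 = 3.78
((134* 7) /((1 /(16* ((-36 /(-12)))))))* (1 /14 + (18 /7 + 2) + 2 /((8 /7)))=287832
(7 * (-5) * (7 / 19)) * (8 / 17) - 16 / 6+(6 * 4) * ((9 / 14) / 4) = -33085 / 6783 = -4.88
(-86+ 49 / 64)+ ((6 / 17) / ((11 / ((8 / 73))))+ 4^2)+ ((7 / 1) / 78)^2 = -91986235805 / 1328842944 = -69.22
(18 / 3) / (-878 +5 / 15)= -0.01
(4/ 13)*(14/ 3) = 56/ 39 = 1.44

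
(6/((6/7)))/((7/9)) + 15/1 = 24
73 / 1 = 73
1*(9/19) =9/19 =0.47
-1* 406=-406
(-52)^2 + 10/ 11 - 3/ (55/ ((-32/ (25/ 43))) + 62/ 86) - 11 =11394847/ 4213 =2704.69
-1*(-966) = 966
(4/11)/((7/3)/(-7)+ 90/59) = 708/2321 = 0.31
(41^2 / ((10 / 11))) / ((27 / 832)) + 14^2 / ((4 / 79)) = 8214841 / 135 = 60850.67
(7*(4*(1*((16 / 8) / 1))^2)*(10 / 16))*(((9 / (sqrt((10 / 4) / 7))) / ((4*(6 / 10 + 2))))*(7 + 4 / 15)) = 2289*sqrt(70) / 26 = 736.58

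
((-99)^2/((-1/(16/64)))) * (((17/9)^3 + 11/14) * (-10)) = 46464605/252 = 184383.35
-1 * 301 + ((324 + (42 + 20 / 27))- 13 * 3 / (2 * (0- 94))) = 65.95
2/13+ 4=54/13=4.15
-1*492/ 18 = -82/ 3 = -27.33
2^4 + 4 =20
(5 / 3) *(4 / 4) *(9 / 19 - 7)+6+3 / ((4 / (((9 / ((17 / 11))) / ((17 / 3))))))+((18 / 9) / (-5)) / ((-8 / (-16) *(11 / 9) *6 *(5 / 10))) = -15672659 / 3624060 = -4.32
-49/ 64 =-0.77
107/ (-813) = -0.13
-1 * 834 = -834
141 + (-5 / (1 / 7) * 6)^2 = 44241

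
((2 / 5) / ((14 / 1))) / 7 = 1 / 245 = 0.00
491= 491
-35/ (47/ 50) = -1750/ 47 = -37.23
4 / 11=0.36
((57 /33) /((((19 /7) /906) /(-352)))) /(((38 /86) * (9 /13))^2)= -21138714688 /9747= -2168740.61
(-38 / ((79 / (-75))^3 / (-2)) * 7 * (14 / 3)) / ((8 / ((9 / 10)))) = -235659375 / 986078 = -238.99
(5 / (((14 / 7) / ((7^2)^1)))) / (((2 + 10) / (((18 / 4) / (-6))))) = -245 / 32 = -7.66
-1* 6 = -6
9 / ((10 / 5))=9 / 2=4.50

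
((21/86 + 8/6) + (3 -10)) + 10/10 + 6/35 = -38387/9030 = -4.25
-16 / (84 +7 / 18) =-0.19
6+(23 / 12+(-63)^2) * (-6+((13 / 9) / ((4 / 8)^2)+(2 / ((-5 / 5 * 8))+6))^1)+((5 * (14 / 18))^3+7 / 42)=256786751 / 11664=22015.33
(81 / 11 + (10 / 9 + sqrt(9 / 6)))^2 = 839* sqrt(6) / 99 + 1437245 / 19602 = 94.08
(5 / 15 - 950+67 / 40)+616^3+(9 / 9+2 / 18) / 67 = 5637904026361 / 24120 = 233743948.02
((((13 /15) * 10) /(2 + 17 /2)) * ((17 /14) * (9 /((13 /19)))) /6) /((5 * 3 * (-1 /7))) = -323 /315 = -1.03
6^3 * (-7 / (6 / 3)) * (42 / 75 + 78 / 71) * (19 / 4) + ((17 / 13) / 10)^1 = -274863469 / 46150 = -5955.87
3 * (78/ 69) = 78/ 23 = 3.39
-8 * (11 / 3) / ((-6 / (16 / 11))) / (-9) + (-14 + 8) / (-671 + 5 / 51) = -1082519 / 1385748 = -0.78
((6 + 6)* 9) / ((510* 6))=3 / 85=0.04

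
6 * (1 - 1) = 0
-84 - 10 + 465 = 371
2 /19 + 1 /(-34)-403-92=-319721 /646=-494.92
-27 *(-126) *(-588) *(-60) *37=4440834720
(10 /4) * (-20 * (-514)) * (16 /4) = 102800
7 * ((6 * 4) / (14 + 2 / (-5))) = 210 / 17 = 12.35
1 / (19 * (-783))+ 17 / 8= 2.12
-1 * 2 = -2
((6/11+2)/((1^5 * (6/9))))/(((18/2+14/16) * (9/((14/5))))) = 1568/13035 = 0.12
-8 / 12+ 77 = 76.33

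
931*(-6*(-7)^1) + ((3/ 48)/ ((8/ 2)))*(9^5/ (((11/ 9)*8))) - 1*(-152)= 221609969/ 5632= 39348.36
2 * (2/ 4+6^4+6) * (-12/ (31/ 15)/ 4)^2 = 5275125/ 961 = 5489.20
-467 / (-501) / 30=467 / 15030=0.03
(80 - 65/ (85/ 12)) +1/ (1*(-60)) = 72223/ 1020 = 70.81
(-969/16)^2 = 938961/256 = 3667.82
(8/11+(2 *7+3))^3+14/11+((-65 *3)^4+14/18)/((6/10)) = 86602418228323/35937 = 2409839948.47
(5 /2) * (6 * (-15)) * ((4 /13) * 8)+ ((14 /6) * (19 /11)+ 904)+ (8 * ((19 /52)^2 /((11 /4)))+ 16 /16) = 1983028 /5577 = 355.57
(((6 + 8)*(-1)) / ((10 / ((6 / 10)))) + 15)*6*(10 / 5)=4248 / 25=169.92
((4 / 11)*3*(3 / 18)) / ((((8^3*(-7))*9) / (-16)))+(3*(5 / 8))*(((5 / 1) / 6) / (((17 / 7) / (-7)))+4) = 3.00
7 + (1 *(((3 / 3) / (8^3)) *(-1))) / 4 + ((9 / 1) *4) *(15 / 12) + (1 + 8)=124927 / 2048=61.00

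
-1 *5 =-5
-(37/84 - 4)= 299/84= 3.56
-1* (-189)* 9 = 1701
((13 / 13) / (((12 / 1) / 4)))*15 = 5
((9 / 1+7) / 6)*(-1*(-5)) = 40 / 3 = 13.33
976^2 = 952576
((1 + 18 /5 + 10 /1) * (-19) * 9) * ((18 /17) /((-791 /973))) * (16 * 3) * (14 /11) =20988217152 /105655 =198648.59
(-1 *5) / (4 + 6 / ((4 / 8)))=-5 / 16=-0.31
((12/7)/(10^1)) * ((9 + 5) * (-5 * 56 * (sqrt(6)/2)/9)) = -112 * sqrt(6)/3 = -91.45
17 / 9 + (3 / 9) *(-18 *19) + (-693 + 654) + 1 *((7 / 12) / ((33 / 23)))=-6631 / 44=-150.70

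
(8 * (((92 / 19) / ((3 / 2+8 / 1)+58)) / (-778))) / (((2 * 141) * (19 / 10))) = -736 / 534613203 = -0.00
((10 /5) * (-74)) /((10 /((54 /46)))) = -1998 /115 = -17.37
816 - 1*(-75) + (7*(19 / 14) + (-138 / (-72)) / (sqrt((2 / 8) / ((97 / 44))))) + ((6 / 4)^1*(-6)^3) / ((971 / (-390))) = 23*sqrt(1067) / 132 + 2001491 / 1942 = 1036.33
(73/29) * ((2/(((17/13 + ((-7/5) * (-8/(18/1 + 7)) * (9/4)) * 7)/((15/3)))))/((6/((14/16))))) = 4151875/9459336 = 0.44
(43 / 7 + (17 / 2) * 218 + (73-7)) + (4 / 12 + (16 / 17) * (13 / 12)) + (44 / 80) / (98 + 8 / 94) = 21137188123 / 10971800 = 1926.50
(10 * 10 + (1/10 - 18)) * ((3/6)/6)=821/120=6.84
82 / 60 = 41 / 30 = 1.37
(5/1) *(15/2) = 37.50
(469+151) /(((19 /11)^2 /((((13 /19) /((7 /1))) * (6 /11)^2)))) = 290160 /48013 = 6.04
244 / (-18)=-122 / 9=-13.56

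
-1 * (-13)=13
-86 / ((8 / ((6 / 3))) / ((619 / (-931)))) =14.29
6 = 6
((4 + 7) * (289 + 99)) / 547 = 4268 / 547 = 7.80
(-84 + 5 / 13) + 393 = 309.38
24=24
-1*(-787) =787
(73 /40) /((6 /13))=949 /240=3.95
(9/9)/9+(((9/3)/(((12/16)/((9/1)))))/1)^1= 325/9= 36.11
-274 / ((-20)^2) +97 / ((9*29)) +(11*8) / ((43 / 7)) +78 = 206530649 / 2244600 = 92.01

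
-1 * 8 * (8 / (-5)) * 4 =256 / 5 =51.20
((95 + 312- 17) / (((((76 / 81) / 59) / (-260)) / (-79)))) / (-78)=-122700825 / 19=-6457938.16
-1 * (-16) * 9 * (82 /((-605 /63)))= -743904 /605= -1229.59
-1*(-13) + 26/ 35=481/ 35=13.74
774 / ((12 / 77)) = 9933 / 2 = 4966.50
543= 543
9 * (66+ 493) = 5031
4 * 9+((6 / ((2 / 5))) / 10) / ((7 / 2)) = 255 / 7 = 36.43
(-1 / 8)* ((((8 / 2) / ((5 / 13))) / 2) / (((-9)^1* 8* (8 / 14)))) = 91 / 5760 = 0.02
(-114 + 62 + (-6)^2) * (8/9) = -128/9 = -14.22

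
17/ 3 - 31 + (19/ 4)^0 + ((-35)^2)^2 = 4501802/ 3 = 1500600.67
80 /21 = 3.81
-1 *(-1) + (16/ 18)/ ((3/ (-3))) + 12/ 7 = 115/ 63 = 1.83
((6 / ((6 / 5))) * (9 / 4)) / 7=45 / 28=1.61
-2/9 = -0.22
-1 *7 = -7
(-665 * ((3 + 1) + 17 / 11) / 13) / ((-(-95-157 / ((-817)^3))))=-3160236682835 / 1058346239522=-2.99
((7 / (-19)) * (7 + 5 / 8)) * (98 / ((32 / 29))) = -606767 / 2432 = -249.49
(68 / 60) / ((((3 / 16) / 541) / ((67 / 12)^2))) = 101939.09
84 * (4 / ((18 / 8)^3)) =7168 / 243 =29.50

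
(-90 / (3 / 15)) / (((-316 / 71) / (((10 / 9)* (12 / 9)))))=35500 / 237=149.79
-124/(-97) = 124/97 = 1.28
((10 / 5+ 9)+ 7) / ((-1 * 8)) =-9 / 4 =-2.25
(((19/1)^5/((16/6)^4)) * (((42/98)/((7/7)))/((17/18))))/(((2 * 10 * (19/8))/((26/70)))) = 3705156351/21324800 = 173.75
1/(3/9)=3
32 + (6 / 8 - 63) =-121 / 4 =-30.25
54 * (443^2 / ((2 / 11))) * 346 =20166939738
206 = 206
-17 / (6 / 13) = -221 / 6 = -36.83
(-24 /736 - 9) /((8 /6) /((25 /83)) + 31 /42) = -1.75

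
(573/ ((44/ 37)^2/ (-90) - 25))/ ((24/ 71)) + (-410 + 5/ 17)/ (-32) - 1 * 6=-51105342347/ 838354592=-60.96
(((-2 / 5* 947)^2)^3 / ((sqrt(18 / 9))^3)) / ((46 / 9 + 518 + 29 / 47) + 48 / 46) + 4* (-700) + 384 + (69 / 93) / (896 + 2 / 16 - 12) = -529739224 / 219263 + 112276291673249536672656* sqrt(2) / 79773484375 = 1990418940184.78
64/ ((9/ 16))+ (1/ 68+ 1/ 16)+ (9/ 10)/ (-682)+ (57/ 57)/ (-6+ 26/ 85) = 5219213647/ 45912240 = 113.68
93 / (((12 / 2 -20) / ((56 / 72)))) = -31 / 6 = -5.17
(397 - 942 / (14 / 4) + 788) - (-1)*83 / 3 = 19814 / 21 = 943.52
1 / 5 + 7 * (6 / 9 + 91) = 9628 / 15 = 641.87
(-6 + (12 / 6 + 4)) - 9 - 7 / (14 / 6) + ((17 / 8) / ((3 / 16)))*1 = -2 / 3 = -0.67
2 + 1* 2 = 4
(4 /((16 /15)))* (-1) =-15 /4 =-3.75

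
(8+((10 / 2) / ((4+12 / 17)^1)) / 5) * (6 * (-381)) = -750951 / 40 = -18773.78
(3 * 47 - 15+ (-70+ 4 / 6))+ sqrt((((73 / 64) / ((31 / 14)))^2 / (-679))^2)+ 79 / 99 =543042682309 / 9449966592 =57.47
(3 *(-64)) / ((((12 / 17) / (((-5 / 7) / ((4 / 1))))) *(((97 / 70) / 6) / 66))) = 1346400 / 97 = 13880.41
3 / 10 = 0.30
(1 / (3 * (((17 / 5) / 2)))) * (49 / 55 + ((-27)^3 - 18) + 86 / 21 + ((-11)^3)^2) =4046808118 / 11781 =343502.94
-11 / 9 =-1.22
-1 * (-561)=561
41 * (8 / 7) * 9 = 2952 / 7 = 421.71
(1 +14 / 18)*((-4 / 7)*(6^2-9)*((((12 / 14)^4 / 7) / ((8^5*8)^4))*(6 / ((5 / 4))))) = -729 / 339100155238727349698560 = -0.00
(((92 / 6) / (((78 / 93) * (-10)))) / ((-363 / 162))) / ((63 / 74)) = 52762 / 55055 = 0.96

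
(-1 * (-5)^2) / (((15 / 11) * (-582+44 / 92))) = 253 / 8025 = 0.03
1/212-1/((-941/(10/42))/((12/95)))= 126001/26532436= 0.00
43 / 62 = 0.69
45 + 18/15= 231/5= 46.20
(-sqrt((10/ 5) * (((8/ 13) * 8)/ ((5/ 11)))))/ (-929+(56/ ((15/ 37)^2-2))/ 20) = 2872 * sqrt(1430)/ 21713809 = 0.01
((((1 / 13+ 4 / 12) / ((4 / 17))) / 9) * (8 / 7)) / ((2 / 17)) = 4624 / 2457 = 1.88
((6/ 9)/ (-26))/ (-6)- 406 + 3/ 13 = -94949/ 234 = -405.76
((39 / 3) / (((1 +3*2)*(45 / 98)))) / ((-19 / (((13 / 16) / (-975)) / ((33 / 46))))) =2093 / 8464500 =0.00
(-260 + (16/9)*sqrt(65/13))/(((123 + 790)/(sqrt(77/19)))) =-260*sqrt(1463)/17347 + 16*sqrt(7315)/156123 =-0.56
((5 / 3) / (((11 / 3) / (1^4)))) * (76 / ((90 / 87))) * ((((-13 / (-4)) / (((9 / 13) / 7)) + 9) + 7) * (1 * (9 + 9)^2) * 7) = 40706778 / 11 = 3700616.18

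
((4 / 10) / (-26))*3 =-3 / 65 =-0.05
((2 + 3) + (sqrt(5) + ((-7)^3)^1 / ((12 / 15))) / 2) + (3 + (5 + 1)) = -1603 / 8 + sqrt(5) / 2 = -199.26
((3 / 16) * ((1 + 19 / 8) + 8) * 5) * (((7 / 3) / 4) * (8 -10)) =-3185 / 256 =-12.44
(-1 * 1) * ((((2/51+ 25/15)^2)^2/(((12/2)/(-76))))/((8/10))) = 67191695/501126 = 134.08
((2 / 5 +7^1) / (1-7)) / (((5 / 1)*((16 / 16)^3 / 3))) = -0.74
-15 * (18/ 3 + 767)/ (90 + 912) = -3865/ 334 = -11.57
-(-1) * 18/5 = 18/5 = 3.60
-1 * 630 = -630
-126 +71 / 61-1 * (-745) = 37830 / 61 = 620.16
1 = 1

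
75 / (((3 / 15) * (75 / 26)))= 130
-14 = -14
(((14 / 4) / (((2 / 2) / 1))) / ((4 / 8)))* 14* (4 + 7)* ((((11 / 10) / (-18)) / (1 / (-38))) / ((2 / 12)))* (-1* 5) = -225302 / 3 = -75100.67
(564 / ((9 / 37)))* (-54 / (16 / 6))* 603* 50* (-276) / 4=97678673550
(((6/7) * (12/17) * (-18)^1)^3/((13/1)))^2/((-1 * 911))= -4738381338321616896/437206741518207479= -10.84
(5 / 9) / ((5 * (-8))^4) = 1 / 4608000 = 0.00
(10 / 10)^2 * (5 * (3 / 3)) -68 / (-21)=173 / 21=8.24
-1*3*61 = -183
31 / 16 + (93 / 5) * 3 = 4619 / 80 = 57.74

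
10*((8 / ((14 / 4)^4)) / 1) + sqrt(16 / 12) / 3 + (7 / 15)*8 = 2*sqrt(3) / 9 + 153656 / 36015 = 4.65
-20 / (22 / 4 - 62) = 40 / 113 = 0.35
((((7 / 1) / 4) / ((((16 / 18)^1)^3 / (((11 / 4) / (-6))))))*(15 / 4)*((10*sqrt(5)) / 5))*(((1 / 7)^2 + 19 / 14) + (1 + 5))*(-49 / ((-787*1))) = -202920795*sqrt(5) / 51576832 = -8.80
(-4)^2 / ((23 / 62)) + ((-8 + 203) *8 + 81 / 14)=518071 / 322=1608.92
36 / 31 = 1.16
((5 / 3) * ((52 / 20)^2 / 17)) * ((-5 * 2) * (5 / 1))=-1690 / 51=-33.14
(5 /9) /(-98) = -5 /882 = -0.01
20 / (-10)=-2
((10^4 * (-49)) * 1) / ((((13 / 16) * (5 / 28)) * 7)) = -6272000 / 13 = -482461.54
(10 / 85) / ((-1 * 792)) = -1 / 6732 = -0.00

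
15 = 15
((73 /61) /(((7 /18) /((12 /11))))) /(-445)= -15768 /2090165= -0.01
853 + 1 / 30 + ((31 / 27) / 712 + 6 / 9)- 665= 18137999 / 96120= 188.70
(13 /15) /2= 0.43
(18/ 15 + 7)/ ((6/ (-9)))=-123/ 10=-12.30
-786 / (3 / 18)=-4716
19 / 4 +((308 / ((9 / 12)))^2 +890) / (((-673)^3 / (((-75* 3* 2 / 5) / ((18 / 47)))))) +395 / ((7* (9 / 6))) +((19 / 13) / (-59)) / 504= 1669305112991921 / 39278042737752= 42.50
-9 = -9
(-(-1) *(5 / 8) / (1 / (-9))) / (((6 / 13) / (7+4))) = -2145 / 16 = -134.06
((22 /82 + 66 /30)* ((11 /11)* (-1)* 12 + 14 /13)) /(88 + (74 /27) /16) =-15520032 /50754925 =-0.31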